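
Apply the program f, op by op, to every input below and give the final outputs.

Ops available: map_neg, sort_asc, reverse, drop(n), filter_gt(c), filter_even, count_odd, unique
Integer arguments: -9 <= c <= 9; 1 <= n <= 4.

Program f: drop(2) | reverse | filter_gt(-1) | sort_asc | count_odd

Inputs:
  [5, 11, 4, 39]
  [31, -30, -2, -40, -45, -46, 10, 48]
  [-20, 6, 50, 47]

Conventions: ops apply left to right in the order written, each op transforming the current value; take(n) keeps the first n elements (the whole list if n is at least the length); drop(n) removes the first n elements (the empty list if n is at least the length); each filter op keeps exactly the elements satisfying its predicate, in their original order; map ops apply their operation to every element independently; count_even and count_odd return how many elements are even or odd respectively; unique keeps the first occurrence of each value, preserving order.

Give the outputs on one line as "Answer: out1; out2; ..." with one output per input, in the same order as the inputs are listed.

Execution, op by op:
  [5, 11, 4, 39] -> [4, 39] -> [39, 4] -> [39, 4] -> [4, 39] -> 1
  [31, -30, -2, -40, -45, -46, 10, 48] -> [-2, -40, -45, -46, 10, 48] -> [48, 10, -46, -45, -40, -2] -> [48, 10] -> [10, 48] -> 0
  [-20, 6, 50, 47] -> [50, 47] -> [47, 50] -> [47, 50] -> [47, 50] -> 1

1; 0; 1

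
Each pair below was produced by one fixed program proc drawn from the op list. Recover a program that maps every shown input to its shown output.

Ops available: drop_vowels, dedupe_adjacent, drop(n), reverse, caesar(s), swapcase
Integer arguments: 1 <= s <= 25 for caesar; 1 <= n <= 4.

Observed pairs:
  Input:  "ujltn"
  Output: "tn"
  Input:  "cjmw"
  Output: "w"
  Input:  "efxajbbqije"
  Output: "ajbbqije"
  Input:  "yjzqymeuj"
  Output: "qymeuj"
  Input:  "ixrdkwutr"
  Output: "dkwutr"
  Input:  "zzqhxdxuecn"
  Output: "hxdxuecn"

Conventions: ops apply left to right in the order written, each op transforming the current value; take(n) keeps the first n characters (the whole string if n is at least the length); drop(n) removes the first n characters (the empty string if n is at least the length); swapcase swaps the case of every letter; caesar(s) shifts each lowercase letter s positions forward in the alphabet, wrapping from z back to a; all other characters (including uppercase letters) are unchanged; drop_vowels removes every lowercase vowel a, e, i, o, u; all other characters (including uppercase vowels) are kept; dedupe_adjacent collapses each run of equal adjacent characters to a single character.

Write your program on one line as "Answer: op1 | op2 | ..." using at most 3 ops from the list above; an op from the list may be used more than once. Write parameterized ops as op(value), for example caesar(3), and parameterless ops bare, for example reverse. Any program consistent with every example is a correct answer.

swapcase | drop(3) | swapcase

Check, running the answer program on each example:
  "ujltn" -> "UJLTN" -> "TN" -> "tn"
  "cjmw" -> "CJMW" -> "W" -> "w"
  "efxajbbqije" -> "EFXAJBBQIJE" -> "AJBBQIJE" -> "ajbbqije"
  "yjzqymeuj" -> "YJZQYMEUJ" -> "QYMEUJ" -> "qymeuj"
  "ixrdkwutr" -> "IXRDKWUTR" -> "DKWUTR" -> "dkwutr"
  "zzqhxdxuecn" -> "ZZQHXDXUECN" -> "HXDXUECN" -> "hxdxuecn"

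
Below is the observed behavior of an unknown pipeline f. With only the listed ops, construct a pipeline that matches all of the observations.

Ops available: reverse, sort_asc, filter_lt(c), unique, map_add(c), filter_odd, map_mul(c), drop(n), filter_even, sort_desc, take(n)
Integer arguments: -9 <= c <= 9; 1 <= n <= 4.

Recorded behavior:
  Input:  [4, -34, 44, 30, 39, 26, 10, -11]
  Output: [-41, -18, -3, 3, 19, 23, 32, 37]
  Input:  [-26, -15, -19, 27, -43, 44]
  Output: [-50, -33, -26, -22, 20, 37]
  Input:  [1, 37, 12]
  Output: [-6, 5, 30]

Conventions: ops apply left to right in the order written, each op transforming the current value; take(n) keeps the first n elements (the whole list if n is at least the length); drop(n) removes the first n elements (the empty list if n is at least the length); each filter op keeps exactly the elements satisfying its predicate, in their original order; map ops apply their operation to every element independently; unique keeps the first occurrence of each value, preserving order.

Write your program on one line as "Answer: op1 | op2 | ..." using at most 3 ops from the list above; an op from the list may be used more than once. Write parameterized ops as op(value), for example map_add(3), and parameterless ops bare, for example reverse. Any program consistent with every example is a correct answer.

reverse | map_add(-7) | sort_asc

Check, running the answer program on each example:
  [4, -34, 44, 30, 39, 26, 10, -11] -> [-11, 10, 26, 39, 30, 44, -34, 4] -> [-18, 3, 19, 32, 23, 37, -41, -3] -> [-41, -18, -3, 3, 19, 23, 32, 37]
  [-26, -15, -19, 27, -43, 44] -> [44, -43, 27, -19, -15, -26] -> [37, -50, 20, -26, -22, -33] -> [-50, -33, -26, -22, 20, 37]
  [1, 37, 12] -> [12, 37, 1] -> [5, 30, -6] -> [-6, 5, 30]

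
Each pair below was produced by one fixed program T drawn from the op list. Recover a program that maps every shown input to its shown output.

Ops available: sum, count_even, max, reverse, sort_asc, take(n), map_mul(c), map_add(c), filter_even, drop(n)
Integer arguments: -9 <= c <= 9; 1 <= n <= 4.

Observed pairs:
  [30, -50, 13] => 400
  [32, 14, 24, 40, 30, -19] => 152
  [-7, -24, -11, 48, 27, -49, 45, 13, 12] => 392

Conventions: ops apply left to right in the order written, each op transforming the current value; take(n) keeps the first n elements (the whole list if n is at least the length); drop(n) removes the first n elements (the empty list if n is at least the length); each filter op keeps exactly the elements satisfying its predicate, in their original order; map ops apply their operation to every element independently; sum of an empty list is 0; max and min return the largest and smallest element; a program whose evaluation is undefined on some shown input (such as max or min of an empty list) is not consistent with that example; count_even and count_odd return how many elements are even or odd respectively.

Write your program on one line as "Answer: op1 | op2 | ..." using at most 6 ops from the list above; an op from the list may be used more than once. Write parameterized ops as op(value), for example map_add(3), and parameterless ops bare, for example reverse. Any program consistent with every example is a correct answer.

sort_asc | take(2) | reverse | map_mul(-8) | max

Check, running the answer program on each example:
  [30, -50, 13] -> [-50, 13, 30] -> [-50, 13] -> [13, -50] -> [-104, 400] -> 400
  [32, 14, 24, 40, 30, -19] -> [-19, 14, 24, 30, 32, 40] -> [-19, 14] -> [14, -19] -> [-112, 152] -> 152
  [-7, -24, -11, 48, 27, -49, 45, 13, 12] -> [-49, -24, -11, -7, 12, 13, 27, 45, 48] -> [-49, -24] -> [-24, -49] -> [192, 392] -> 392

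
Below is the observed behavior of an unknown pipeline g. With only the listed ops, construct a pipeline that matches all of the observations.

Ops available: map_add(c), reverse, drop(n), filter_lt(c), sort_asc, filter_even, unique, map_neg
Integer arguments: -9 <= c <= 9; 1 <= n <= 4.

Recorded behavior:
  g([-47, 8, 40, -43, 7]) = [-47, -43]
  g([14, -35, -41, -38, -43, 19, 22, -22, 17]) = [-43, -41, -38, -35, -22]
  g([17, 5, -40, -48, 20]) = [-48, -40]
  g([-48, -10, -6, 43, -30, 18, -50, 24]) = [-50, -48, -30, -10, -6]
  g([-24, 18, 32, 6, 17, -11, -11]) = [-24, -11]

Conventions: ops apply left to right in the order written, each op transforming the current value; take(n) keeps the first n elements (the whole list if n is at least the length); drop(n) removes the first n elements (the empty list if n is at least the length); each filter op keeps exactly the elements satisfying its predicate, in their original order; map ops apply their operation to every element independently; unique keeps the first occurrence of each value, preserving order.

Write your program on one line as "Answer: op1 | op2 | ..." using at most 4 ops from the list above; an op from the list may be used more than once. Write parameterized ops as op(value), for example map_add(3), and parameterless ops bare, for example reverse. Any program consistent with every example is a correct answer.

unique | filter_lt(1) | sort_asc

Check, running the answer program on each example:
  [-47, 8, 40, -43, 7] -> [-47, 8, 40, -43, 7] -> [-47, -43] -> [-47, -43]
  [14, -35, -41, -38, -43, 19, 22, -22, 17] -> [14, -35, -41, -38, -43, 19, 22, -22, 17] -> [-35, -41, -38, -43, -22] -> [-43, -41, -38, -35, -22]
  [17, 5, -40, -48, 20] -> [17, 5, -40, -48, 20] -> [-40, -48] -> [-48, -40]
  [-48, -10, -6, 43, -30, 18, -50, 24] -> [-48, -10, -6, 43, -30, 18, -50, 24] -> [-48, -10, -6, -30, -50] -> [-50, -48, -30, -10, -6]
  [-24, 18, 32, 6, 17, -11, -11] -> [-24, 18, 32, 6, 17, -11] -> [-24, -11] -> [-24, -11]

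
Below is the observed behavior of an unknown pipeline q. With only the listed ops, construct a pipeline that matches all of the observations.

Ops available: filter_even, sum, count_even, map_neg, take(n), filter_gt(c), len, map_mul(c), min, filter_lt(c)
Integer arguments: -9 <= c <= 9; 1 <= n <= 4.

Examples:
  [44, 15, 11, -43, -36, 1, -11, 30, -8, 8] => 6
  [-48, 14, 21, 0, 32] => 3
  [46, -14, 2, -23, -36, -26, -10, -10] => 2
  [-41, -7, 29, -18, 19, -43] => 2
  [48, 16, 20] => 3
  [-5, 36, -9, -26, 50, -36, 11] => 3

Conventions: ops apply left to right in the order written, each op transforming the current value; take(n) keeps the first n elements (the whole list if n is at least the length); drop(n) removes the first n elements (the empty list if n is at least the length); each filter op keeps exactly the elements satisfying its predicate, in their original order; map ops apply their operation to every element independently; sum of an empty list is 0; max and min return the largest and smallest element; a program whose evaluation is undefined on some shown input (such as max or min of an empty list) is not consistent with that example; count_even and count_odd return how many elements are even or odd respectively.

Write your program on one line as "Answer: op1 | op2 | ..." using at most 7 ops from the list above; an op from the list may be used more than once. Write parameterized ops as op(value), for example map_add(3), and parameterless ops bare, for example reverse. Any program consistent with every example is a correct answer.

filter_gt(0) | map_mul(-1) | map_mul(-3) | map_neg | map_mul(-3) | len

Check, running the answer program on each example:
  [44, 15, 11, -43, -36, 1, -11, 30, -8, 8] -> [44, 15, 11, 1, 30, 8] -> [-44, -15, -11, -1, -30, -8] -> [132, 45, 33, 3, 90, 24] -> [-132, -45, -33, -3, -90, -24] -> [396, 135, 99, 9, 270, 72] -> 6
  [-48, 14, 21, 0, 32] -> [14, 21, 32] -> [-14, -21, -32] -> [42, 63, 96] -> [-42, -63, -96] -> [126, 189, 288] -> 3
  [46, -14, 2, -23, -36, -26, -10, -10] -> [46, 2] -> [-46, -2] -> [138, 6] -> [-138, -6] -> [414, 18] -> 2
  [-41, -7, 29, -18, 19, -43] -> [29, 19] -> [-29, -19] -> [87, 57] -> [-87, -57] -> [261, 171] -> 2
  [48, 16, 20] -> [48, 16, 20] -> [-48, -16, -20] -> [144, 48, 60] -> [-144, -48, -60] -> [432, 144, 180] -> 3
  [-5, 36, -9, -26, 50, -36, 11] -> [36, 50, 11] -> [-36, -50, -11] -> [108, 150, 33] -> [-108, -150, -33] -> [324, 450, 99] -> 3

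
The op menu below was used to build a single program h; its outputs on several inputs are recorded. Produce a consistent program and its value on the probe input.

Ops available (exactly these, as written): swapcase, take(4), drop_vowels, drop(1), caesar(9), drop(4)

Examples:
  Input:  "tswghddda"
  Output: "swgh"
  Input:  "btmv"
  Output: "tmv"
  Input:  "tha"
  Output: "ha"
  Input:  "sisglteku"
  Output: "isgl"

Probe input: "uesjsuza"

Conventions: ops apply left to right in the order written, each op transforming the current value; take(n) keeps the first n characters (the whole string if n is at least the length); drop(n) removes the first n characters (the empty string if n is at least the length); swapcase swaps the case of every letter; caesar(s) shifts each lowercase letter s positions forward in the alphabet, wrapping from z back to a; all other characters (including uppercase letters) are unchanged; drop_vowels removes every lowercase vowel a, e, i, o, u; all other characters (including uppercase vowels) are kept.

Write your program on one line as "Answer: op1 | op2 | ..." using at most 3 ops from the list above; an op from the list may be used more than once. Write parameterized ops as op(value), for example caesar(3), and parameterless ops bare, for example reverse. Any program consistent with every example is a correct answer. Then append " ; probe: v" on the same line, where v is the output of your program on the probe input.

drop(1) | take(4) ; probe: "esjs"

Check, running the answer program on each example:
  "tswghddda" -> "swghddda" -> "swgh"
  "btmv" -> "tmv" -> "tmv"
  "tha" -> "ha" -> "ha"
  "sisglteku" -> "isglteku" -> "isgl"
  probe: "uesjsuza" -> "esjsuza" -> "esjs"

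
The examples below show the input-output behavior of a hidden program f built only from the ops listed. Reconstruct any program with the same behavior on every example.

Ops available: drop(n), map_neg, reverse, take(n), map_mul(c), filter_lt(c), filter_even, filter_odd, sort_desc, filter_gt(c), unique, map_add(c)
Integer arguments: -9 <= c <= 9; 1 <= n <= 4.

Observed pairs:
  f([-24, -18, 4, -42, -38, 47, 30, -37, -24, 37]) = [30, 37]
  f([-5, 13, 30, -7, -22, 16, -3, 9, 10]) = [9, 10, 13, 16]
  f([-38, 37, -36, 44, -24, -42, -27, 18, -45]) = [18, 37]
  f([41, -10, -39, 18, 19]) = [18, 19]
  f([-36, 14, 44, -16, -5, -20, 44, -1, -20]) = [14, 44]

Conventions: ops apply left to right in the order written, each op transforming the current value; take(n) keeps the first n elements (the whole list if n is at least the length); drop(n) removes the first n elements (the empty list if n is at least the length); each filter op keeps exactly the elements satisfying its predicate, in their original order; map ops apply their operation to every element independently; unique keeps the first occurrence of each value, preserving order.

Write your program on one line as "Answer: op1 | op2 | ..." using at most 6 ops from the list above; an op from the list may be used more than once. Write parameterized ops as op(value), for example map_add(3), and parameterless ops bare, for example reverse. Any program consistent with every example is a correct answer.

filter_gt(3) | sort_desc | drop(1) | filter_gt(4) | reverse

Check, running the answer program on each example:
  [-24, -18, 4, -42, -38, 47, 30, -37, -24, 37] -> [4, 47, 30, 37] -> [47, 37, 30, 4] -> [37, 30, 4] -> [37, 30] -> [30, 37]
  [-5, 13, 30, -7, -22, 16, -3, 9, 10] -> [13, 30, 16, 9, 10] -> [30, 16, 13, 10, 9] -> [16, 13, 10, 9] -> [16, 13, 10, 9] -> [9, 10, 13, 16]
  [-38, 37, -36, 44, -24, -42, -27, 18, -45] -> [37, 44, 18] -> [44, 37, 18] -> [37, 18] -> [37, 18] -> [18, 37]
  [41, -10, -39, 18, 19] -> [41, 18, 19] -> [41, 19, 18] -> [19, 18] -> [19, 18] -> [18, 19]
  [-36, 14, 44, -16, -5, -20, 44, -1, -20] -> [14, 44, 44] -> [44, 44, 14] -> [44, 14] -> [44, 14] -> [14, 44]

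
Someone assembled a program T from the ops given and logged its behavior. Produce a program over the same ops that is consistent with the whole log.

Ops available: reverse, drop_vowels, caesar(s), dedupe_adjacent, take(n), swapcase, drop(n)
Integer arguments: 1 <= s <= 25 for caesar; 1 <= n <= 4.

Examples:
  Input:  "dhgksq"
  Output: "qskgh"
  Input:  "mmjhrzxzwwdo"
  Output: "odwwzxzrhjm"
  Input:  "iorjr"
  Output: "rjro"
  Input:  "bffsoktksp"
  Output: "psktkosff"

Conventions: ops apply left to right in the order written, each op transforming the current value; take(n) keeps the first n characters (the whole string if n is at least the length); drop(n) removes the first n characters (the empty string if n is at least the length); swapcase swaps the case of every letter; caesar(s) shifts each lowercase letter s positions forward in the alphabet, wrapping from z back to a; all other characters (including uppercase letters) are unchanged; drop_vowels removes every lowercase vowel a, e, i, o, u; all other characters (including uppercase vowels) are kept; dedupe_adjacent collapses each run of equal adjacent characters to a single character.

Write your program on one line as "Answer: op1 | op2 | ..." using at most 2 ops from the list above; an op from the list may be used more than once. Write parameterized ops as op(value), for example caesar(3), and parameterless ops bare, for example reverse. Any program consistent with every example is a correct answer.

drop(1) | reverse

Check, running the answer program on each example:
  "dhgksq" -> "hgksq" -> "qskgh"
  "mmjhrzxzwwdo" -> "mjhrzxzwwdo" -> "odwwzxzrhjm"
  "iorjr" -> "orjr" -> "rjro"
  "bffsoktksp" -> "ffsoktksp" -> "psktkosff"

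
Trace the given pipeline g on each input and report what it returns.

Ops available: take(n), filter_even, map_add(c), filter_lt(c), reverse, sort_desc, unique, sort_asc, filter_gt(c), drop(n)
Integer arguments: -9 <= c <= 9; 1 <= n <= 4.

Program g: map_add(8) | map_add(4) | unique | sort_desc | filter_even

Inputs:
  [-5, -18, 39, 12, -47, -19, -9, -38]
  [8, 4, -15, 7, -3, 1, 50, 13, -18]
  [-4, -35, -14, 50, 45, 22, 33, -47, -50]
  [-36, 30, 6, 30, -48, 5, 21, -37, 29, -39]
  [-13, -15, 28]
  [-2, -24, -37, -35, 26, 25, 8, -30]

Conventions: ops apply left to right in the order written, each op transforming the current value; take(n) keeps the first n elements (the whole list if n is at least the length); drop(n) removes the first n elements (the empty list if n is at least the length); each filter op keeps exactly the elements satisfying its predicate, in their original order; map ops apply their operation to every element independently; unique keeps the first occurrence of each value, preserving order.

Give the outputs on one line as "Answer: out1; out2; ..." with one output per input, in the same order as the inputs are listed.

[24, -6, -26]; [62, 20, 16, -6]; [62, 34, 8, -2, -38]; [42, 18, -24, -36]; [40]; [38, 20, 10, -12, -18]

Execution, op by op:
  [-5, -18, 39, 12, -47, -19, -9, -38] -> [3, -10, 47, 20, -39, -11, -1, -30] -> [7, -6, 51, 24, -35, -7, 3, -26] -> [7, -6, 51, 24, -35, -7, 3, -26] -> [51, 24, 7, 3, -6, -7, -26, -35] -> [24, -6, -26]
  [8, 4, -15, 7, -3, 1, 50, 13, -18] -> [16, 12, -7, 15, 5, 9, 58, 21, -10] -> [20, 16, -3, 19, 9, 13, 62, 25, -6] -> [20, 16, -3, 19, 9, 13, 62, 25, -6] -> [62, 25, 20, 19, 16, 13, 9, -3, -6] -> [62, 20, 16, -6]
  [-4, -35, -14, 50, 45, 22, 33, -47, -50] -> [4, -27, -6, 58, 53, 30, 41, -39, -42] -> [8, -23, -2, 62, 57, 34, 45, -35, -38] -> [8, -23, -2, 62, 57, 34, 45, -35, -38] -> [62, 57, 45, 34, 8, -2, -23, -35, -38] -> [62, 34, 8, -2, -38]
  [-36, 30, 6, 30, -48, 5, 21, -37, 29, -39] -> [-28, 38, 14, 38, -40, 13, 29, -29, 37, -31] -> [-24, 42, 18, 42, -36, 17, 33, -25, 41, -27] -> [-24, 42, 18, -36, 17, 33, -25, 41, -27] -> [42, 41, 33, 18, 17, -24, -25, -27, -36] -> [42, 18, -24, -36]
  [-13, -15, 28] -> [-5, -7, 36] -> [-1, -3, 40] -> [-1, -3, 40] -> [40, -1, -3] -> [40]
  [-2, -24, -37, -35, 26, 25, 8, -30] -> [6, -16, -29, -27, 34, 33, 16, -22] -> [10, -12, -25, -23, 38, 37, 20, -18] -> [10, -12, -25, -23, 38, 37, 20, -18] -> [38, 37, 20, 10, -12, -18, -23, -25] -> [38, 20, 10, -12, -18]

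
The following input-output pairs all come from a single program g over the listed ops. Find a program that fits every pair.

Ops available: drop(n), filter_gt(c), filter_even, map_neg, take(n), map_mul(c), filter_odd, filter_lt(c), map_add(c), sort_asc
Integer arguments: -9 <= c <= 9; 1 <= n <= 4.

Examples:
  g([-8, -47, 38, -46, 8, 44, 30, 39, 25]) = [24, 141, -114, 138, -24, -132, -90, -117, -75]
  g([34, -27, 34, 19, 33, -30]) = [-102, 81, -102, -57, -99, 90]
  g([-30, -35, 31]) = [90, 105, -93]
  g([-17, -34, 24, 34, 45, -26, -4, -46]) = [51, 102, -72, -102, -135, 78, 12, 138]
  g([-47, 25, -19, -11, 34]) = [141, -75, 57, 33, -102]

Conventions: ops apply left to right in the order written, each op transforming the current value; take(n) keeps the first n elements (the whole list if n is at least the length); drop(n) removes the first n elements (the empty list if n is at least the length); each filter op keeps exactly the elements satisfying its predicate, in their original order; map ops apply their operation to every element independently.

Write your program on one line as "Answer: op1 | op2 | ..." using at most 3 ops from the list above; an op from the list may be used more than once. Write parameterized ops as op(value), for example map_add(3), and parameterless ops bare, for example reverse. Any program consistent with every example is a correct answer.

map_neg | map_mul(3)

Check, running the answer program on each example:
  [-8, -47, 38, -46, 8, 44, 30, 39, 25] -> [8, 47, -38, 46, -8, -44, -30, -39, -25] -> [24, 141, -114, 138, -24, -132, -90, -117, -75]
  [34, -27, 34, 19, 33, -30] -> [-34, 27, -34, -19, -33, 30] -> [-102, 81, -102, -57, -99, 90]
  [-30, -35, 31] -> [30, 35, -31] -> [90, 105, -93]
  [-17, -34, 24, 34, 45, -26, -4, -46] -> [17, 34, -24, -34, -45, 26, 4, 46] -> [51, 102, -72, -102, -135, 78, 12, 138]
  [-47, 25, -19, -11, 34] -> [47, -25, 19, 11, -34] -> [141, -75, 57, 33, -102]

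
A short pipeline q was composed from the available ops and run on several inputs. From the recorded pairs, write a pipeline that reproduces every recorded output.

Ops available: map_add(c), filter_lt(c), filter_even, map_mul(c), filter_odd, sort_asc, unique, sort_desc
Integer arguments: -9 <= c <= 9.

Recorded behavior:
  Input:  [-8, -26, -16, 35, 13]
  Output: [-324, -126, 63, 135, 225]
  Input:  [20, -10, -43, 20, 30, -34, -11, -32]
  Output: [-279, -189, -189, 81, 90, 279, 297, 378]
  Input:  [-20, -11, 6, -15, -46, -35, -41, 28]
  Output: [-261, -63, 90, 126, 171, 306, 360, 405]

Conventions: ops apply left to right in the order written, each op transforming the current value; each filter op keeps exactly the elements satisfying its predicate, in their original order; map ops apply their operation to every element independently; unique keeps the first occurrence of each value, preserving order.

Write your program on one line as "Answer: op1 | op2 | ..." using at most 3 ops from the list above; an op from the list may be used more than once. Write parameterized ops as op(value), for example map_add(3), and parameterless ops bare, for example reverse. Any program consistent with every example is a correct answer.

sort_desc | map_mul(-9) | map_add(-9)

Check, running the answer program on each example:
  [-8, -26, -16, 35, 13] -> [35, 13, -8, -16, -26] -> [-315, -117, 72, 144, 234] -> [-324, -126, 63, 135, 225]
  [20, -10, -43, 20, 30, -34, -11, -32] -> [30, 20, 20, -10, -11, -32, -34, -43] -> [-270, -180, -180, 90, 99, 288, 306, 387] -> [-279, -189, -189, 81, 90, 279, 297, 378]
  [-20, -11, 6, -15, -46, -35, -41, 28] -> [28, 6, -11, -15, -20, -35, -41, -46] -> [-252, -54, 99, 135, 180, 315, 369, 414] -> [-261, -63, 90, 126, 171, 306, 360, 405]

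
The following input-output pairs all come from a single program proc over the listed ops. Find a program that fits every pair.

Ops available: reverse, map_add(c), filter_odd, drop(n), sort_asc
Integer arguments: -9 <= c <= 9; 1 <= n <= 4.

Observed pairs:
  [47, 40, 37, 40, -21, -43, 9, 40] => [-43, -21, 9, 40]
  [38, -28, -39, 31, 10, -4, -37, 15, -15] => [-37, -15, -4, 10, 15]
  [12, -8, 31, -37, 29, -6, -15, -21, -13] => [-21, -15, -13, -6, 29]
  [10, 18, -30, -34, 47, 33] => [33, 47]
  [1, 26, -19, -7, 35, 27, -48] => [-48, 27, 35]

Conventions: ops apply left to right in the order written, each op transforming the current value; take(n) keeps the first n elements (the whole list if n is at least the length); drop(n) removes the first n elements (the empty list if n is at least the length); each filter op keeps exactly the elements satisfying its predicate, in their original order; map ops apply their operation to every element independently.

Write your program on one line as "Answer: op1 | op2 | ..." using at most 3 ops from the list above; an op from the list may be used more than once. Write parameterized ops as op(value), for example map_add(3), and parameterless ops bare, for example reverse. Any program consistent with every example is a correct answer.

drop(4) | sort_asc

Check, running the answer program on each example:
  [47, 40, 37, 40, -21, -43, 9, 40] -> [-21, -43, 9, 40] -> [-43, -21, 9, 40]
  [38, -28, -39, 31, 10, -4, -37, 15, -15] -> [10, -4, -37, 15, -15] -> [-37, -15, -4, 10, 15]
  [12, -8, 31, -37, 29, -6, -15, -21, -13] -> [29, -6, -15, -21, -13] -> [-21, -15, -13, -6, 29]
  [10, 18, -30, -34, 47, 33] -> [47, 33] -> [33, 47]
  [1, 26, -19, -7, 35, 27, -48] -> [35, 27, -48] -> [-48, 27, 35]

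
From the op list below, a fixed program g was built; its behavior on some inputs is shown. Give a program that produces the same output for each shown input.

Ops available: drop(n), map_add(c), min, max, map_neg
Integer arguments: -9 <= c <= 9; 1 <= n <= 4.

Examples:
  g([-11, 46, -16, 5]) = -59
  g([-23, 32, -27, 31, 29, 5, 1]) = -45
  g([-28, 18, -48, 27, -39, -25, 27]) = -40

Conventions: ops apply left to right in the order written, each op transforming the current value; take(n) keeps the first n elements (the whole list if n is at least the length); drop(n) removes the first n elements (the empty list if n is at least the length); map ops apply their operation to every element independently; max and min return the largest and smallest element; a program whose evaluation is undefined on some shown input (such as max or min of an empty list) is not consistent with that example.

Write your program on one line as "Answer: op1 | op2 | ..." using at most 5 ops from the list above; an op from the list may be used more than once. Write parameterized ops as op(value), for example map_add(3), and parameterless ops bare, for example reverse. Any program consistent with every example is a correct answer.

map_add(4) | map_neg | map_add(-9) | min

Check, running the answer program on each example:
  [-11, 46, -16, 5] -> [-7, 50, -12, 9] -> [7, -50, 12, -9] -> [-2, -59, 3, -18] -> -59
  [-23, 32, -27, 31, 29, 5, 1] -> [-19, 36, -23, 35, 33, 9, 5] -> [19, -36, 23, -35, -33, -9, -5] -> [10, -45, 14, -44, -42, -18, -14] -> -45
  [-28, 18, -48, 27, -39, -25, 27] -> [-24, 22, -44, 31, -35, -21, 31] -> [24, -22, 44, -31, 35, 21, -31] -> [15, -31, 35, -40, 26, 12, -40] -> -40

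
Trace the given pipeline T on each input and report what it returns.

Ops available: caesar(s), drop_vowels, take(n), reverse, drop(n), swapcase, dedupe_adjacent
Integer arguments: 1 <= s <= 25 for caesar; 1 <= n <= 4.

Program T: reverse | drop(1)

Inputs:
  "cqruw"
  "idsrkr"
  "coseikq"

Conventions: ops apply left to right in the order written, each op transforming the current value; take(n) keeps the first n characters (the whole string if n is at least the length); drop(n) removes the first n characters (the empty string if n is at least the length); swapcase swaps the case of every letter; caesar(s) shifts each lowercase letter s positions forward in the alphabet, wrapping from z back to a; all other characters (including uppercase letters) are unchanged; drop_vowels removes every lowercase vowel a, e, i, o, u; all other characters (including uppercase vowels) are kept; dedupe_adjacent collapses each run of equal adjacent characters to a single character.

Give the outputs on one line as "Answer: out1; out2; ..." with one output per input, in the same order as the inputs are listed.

"urqc"; "krsdi"; "kiesoc"

Execution, op by op:
  "cqruw" -> "wurqc" -> "urqc"
  "idsrkr" -> "rkrsdi" -> "krsdi"
  "coseikq" -> "qkiesoc" -> "kiesoc"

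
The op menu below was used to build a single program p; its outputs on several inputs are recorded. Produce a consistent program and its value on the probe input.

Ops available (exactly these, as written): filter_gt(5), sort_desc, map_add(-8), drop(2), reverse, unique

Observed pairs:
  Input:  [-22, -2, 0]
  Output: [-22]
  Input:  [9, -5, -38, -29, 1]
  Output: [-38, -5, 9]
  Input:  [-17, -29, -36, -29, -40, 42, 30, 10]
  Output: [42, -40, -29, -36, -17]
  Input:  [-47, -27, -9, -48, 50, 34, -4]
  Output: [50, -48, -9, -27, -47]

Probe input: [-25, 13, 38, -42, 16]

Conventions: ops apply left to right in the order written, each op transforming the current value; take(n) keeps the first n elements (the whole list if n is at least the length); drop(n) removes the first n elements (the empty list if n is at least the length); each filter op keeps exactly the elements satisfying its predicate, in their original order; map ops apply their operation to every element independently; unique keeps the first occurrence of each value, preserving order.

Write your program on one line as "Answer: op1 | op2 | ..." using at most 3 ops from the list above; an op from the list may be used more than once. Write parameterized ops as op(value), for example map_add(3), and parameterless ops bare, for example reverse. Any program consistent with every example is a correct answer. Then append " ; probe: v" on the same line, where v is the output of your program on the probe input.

reverse | drop(2) | unique ; probe: [38, 13, -25]

Check, running the answer program on each example:
  [-22, -2, 0] -> [0, -2, -22] -> [-22] -> [-22]
  [9, -5, -38, -29, 1] -> [1, -29, -38, -5, 9] -> [-38, -5, 9] -> [-38, -5, 9]
  [-17, -29, -36, -29, -40, 42, 30, 10] -> [10, 30, 42, -40, -29, -36, -29, -17] -> [42, -40, -29, -36, -29, -17] -> [42, -40, -29, -36, -17]
  [-47, -27, -9, -48, 50, 34, -4] -> [-4, 34, 50, -48, -9, -27, -47] -> [50, -48, -9, -27, -47] -> [50, -48, -9, -27, -47]
  probe: [-25, 13, 38, -42, 16] -> [16, -42, 38, 13, -25] -> [38, 13, -25] -> [38, 13, -25]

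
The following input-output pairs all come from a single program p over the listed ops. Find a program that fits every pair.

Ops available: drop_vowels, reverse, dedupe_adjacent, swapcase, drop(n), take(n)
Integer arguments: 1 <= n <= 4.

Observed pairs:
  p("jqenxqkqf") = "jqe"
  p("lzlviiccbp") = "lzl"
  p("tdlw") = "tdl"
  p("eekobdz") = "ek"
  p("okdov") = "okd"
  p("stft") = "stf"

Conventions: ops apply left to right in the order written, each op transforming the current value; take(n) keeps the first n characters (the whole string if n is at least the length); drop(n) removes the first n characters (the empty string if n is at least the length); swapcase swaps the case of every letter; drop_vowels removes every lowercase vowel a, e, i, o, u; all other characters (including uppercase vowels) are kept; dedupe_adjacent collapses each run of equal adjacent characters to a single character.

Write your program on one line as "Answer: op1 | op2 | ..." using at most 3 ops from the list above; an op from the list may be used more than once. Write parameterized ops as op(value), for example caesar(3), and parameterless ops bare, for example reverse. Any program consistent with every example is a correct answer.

take(4) | take(3) | dedupe_adjacent

Check, running the answer program on each example:
  "jqenxqkqf" -> "jqen" -> "jqe" -> "jqe"
  "lzlviiccbp" -> "lzlv" -> "lzl" -> "lzl"
  "tdlw" -> "tdlw" -> "tdl" -> "tdl"
  "eekobdz" -> "eeko" -> "eek" -> "ek"
  "okdov" -> "okdo" -> "okd" -> "okd"
  "stft" -> "stft" -> "stf" -> "stf"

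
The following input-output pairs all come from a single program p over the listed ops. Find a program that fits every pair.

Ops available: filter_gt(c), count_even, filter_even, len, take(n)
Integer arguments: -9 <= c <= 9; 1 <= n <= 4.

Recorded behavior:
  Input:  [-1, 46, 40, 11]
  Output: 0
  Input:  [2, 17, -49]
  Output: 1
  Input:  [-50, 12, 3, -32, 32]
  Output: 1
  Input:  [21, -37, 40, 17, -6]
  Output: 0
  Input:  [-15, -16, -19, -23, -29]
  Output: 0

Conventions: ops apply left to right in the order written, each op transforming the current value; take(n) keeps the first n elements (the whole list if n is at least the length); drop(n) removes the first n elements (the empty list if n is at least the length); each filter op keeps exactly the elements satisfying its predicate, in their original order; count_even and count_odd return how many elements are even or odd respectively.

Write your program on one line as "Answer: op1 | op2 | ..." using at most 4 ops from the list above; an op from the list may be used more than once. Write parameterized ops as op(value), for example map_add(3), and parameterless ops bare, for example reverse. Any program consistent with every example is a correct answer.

filter_gt(-6) | take(1) | filter_even | count_even

Check, running the answer program on each example:
  [-1, 46, 40, 11] -> [-1, 46, 40, 11] -> [-1] -> [] -> 0
  [2, 17, -49] -> [2, 17] -> [2] -> [2] -> 1
  [-50, 12, 3, -32, 32] -> [12, 3, 32] -> [12] -> [12] -> 1
  [21, -37, 40, 17, -6] -> [21, 40, 17] -> [21] -> [] -> 0
  [-15, -16, -19, -23, -29] -> [] -> [] -> [] -> 0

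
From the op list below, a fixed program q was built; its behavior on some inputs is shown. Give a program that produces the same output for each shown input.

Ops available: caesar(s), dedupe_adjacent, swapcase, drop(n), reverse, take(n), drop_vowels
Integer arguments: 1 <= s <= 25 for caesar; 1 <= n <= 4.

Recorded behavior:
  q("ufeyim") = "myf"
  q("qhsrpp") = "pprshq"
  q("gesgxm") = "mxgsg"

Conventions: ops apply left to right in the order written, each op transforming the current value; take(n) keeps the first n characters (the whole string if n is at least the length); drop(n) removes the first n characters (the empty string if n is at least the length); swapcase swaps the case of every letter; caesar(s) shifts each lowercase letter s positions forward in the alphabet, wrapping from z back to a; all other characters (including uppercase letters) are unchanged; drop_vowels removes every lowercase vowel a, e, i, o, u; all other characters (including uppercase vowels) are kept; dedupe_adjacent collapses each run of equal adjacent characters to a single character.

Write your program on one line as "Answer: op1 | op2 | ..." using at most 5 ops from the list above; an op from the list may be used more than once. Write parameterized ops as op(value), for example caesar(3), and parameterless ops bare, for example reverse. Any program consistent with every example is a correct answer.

drop_vowels | swapcase | reverse | swapcase

Check, running the answer program on each example:
  "ufeyim" -> "fym" -> "FYM" -> "MYF" -> "myf"
  "qhsrpp" -> "qhsrpp" -> "QHSRPP" -> "PPRSHQ" -> "pprshq"
  "gesgxm" -> "gsgxm" -> "GSGXM" -> "MXGSG" -> "mxgsg"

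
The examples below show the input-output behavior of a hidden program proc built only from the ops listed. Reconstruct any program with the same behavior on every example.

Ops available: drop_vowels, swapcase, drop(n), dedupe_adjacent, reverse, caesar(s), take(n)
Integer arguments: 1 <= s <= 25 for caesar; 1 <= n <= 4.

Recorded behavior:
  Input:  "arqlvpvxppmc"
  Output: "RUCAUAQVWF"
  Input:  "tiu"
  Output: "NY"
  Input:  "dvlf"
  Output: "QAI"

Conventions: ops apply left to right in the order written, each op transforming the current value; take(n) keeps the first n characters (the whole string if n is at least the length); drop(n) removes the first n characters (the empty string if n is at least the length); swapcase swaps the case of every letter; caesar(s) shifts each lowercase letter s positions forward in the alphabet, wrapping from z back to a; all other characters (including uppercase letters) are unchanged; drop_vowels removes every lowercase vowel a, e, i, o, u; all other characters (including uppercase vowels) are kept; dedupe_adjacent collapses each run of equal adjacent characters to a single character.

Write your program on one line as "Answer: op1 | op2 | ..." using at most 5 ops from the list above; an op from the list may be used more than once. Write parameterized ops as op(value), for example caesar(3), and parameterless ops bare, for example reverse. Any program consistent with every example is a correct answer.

dedupe_adjacent | reverse | caesar(5) | drop(1) | swapcase

Check, running the answer program on each example:
  "arqlvpvxppmc" -> "arqlvpvxpmc" -> "cmpxvpvlqra" -> "hrucauaqvwf" -> "rucauaqvwf" -> "RUCAUAQVWF"
  "tiu" -> "tiu" -> "uit" -> "zny" -> "ny" -> "NY"
  "dvlf" -> "dvlf" -> "flvd" -> "kqai" -> "qai" -> "QAI"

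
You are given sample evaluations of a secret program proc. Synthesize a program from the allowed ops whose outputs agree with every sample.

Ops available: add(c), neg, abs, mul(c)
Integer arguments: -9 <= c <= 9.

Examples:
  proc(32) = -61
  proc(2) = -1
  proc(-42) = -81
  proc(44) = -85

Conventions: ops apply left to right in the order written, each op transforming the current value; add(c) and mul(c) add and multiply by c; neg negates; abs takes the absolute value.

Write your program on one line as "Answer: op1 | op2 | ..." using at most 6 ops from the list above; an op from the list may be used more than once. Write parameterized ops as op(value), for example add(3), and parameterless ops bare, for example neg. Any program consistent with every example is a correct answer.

abs | add(2) | mul(-2) | add(9) | add(-2)

Check, running the answer program on each example:
  32 -> 32 -> 34 -> -68 -> -59 -> -61
  2 -> 2 -> 4 -> -8 -> 1 -> -1
  -42 -> 42 -> 44 -> -88 -> -79 -> -81
  44 -> 44 -> 46 -> -92 -> -83 -> -85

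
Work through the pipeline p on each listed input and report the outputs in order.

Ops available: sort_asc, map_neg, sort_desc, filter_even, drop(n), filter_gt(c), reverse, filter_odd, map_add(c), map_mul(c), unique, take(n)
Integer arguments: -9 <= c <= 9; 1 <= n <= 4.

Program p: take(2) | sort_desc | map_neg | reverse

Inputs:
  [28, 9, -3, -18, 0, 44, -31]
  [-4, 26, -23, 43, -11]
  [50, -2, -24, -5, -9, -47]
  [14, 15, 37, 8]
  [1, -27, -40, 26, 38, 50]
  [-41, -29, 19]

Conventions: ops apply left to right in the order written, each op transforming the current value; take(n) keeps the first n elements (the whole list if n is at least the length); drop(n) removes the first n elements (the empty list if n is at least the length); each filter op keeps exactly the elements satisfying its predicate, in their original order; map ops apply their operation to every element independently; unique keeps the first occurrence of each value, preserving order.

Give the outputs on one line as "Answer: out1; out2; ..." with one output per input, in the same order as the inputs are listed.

[-9, -28]; [4, -26]; [2, -50]; [-14, -15]; [27, -1]; [41, 29]

Execution, op by op:
  [28, 9, -3, -18, 0, 44, -31] -> [28, 9] -> [28, 9] -> [-28, -9] -> [-9, -28]
  [-4, 26, -23, 43, -11] -> [-4, 26] -> [26, -4] -> [-26, 4] -> [4, -26]
  [50, -2, -24, -5, -9, -47] -> [50, -2] -> [50, -2] -> [-50, 2] -> [2, -50]
  [14, 15, 37, 8] -> [14, 15] -> [15, 14] -> [-15, -14] -> [-14, -15]
  [1, -27, -40, 26, 38, 50] -> [1, -27] -> [1, -27] -> [-1, 27] -> [27, -1]
  [-41, -29, 19] -> [-41, -29] -> [-29, -41] -> [29, 41] -> [41, 29]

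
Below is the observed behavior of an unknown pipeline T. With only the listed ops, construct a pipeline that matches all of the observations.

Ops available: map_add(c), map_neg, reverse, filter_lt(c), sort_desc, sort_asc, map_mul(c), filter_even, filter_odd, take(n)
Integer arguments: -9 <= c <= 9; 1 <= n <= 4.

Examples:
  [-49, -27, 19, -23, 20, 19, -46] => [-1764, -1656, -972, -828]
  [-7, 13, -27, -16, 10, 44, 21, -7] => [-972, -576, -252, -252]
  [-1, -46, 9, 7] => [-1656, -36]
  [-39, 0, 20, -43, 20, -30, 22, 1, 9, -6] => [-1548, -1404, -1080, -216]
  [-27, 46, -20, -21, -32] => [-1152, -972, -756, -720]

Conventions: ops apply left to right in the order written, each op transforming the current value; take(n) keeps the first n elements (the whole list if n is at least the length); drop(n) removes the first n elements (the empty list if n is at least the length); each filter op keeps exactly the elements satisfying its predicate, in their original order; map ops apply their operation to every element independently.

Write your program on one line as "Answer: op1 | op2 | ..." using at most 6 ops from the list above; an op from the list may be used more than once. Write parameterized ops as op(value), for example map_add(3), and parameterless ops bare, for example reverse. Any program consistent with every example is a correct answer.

map_mul(9) | reverse | sort_desc | filter_lt(0) | map_mul(4) | reverse

Check, running the answer program on each example:
  [-49, -27, 19, -23, 20, 19, -46] -> [-441, -243, 171, -207, 180, 171, -414] -> [-414, 171, 180, -207, 171, -243, -441] -> [180, 171, 171, -207, -243, -414, -441] -> [-207, -243, -414, -441] -> [-828, -972, -1656, -1764] -> [-1764, -1656, -972, -828]
  [-7, 13, -27, -16, 10, 44, 21, -7] -> [-63, 117, -243, -144, 90, 396, 189, -63] -> [-63, 189, 396, 90, -144, -243, 117, -63] -> [396, 189, 117, 90, -63, -63, -144, -243] -> [-63, -63, -144, -243] -> [-252, -252, -576, -972] -> [-972, -576, -252, -252]
  [-1, -46, 9, 7] -> [-9, -414, 81, 63] -> [63, 81, -414, -9] -> [81, 63, -9, -414] -> [-9, -414] -> [-36, -1656] -> [-1656, -36]
  [-39, 0, 20, -43, 20, -30, 22, 1, 9, -6] -> [-351, 0, 180, -387, 180, -270, 198, 9, 81, -54] -> [-54, 81, 9, 198, -270, 180, -387, 180, 0, -351] -> [198, 180, 180, 81, 9, 0, -54, -270, -351, -387] -> [-54, -270, -351, -387] -> [-216, -1080, -1404, -1548] -> [-1548, -1404, -1080, -216]
  [-27, 46, -20, -21, -32] -> [-243, 414, -180, -189, -288] -> [-288, -189, -180, 414, -243] -> [414, -180, -189, -243, -288] -> [-180, -189, -243, -288] -> [-720, -756, -972, -1152] -> [-1152, -972, -756, -720]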